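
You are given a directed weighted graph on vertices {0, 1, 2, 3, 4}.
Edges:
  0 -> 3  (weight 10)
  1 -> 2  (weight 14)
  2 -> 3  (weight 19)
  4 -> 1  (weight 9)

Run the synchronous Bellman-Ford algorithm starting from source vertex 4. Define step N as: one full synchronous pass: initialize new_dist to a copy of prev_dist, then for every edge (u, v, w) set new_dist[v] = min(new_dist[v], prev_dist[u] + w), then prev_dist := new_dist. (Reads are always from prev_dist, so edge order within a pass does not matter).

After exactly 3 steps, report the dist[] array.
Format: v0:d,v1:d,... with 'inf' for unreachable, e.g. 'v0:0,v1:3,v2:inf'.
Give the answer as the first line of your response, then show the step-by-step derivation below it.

v0:inf,v1:9,v2:23,v3:42,v4:0

step 1: dist = v0:inf,v1:9,v2:inf,v3:inf,v4:0
step 2: dist = v0:inf,v1:9,v2:23,v3:inf,v4:0
step 3: dist = v0:inf,v1:9,v2:23,v3:42,v4:0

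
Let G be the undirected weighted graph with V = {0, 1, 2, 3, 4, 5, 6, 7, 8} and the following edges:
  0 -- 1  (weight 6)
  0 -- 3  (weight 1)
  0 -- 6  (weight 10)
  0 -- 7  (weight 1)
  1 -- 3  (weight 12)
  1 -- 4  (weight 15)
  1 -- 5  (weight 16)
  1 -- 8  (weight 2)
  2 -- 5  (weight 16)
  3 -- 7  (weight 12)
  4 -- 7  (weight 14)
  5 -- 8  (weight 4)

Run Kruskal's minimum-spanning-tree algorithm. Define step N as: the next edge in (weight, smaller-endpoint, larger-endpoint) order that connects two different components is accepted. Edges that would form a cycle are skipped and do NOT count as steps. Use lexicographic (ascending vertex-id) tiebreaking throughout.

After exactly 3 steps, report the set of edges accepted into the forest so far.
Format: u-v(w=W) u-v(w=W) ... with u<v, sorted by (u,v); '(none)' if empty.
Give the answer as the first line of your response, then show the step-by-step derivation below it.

0-3(w=1) 0-7(w=1) 1-8(w=2)

step 1: add edge 0-3 (w=1); MST = {0-3(w=1)}
step 2: add edge 0-7 (w=1); MST = {0-3(w=1) 0-7(w=1)}
step 3: add edge 1-8 (w=2); MST = {0-3(w=1) 0-7(w=1) 1-8(w=2)}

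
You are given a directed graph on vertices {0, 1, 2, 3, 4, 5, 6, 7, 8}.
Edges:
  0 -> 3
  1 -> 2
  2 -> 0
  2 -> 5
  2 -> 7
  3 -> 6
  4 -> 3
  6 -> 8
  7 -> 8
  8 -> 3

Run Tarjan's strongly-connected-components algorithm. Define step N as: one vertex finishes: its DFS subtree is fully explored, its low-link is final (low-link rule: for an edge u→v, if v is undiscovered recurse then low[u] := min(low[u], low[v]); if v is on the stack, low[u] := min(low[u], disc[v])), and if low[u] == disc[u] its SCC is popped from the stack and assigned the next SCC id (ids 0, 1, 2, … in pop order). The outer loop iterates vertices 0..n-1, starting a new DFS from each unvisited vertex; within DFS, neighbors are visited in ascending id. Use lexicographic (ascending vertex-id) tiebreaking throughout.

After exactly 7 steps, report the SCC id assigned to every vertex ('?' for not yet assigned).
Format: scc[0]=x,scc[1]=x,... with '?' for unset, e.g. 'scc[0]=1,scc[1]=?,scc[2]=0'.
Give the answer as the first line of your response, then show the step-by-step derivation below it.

scc[0]=1,scc[1]=?,scc[2]=4,scc[3]=0,scc[4]=?,scc[5]=2,scc[6]=0,scc[7]=3,scc[8]=0

step 1: low=(low[0]=0,low[1]=?,low[2]=?,low[3]=1,low[4]=?,low[5]=?,low[6]=2,low[7]=?,low[8]=1); scc=(scc[0]=?,scc[1]=?,scc[2]=?,scc[3]=?,scc[4]=?,scc[5]=?,scc[6]=?,scc[7]=?,scc[8]=?)
step 2: low=(low[0]=0,low[1]=?,low[2]=?,low[3]=1,low[4]=?,low[5]=?,low[6]=1,low[7]=?,low[8]=1); scc=(scc[0]=?,scc[1]=?,scc[2]=?,scc[3]=?,scc[4]=?,scc[5]=?,scc[6]=?,scc[7]=?,scc[8]=?)
step 3: low=(low[0]=0,low[1]=?,low[2]=?,low[3]=1,low[4]=?,low[5]=?,low[6]=1,low[7]=?,low[8]=1); scc=(scc[0]=?,scc[1]=?,scc[2]=?,scc[3]=0,scc[4]=?,scc[5]=?,scc[6]=0,scc[7]=?,scc[8]=0)
step 4: low=(low[0]=0,low[1]=?,low[2]=?,low[3]=1,low[4]=?,low[5]=?,low[6]=1,low[7]=?,low[8]=1); scc=(scc[0]=1,scc[1]=?,scc[2]=?,scc[3]=0,scc[4]=?,scc[5]=?,scc[6]=0,scc[7]=?,scc[8]=0)
step 5: low=(low[0]=0,low[1]=4,low[2]=5,low[3]=1,low[4]=?,low[5]=6,low[6]=1,low[7]=?,low[8]=1); scc=(scc[0]=1,scc[1]=?,scc[2]=?,scc[3]=0,scc[4]=?,scc[5]=2,scc[6]=0,scc[7]=?,scc[8]=0)
step 6: low=(low[0]=0,low[1]=4,low[2]=5,low[3]=1,low[4]=?,low[5]=6,low[6]=1,low[7]=7,low[8]=1); scc=(scc[0]=1,scc[1]=?,scc[2]=?,scc[3]=0,scc[4]=?,scc[5]=2,scc[6]=0,scc[7]=3,scc[8]=0)
step 7: low=(low[0]=0,low[1]=4,low[2]=5,low[3]=1,low[4]=?,low[5]=6,low[6]=1,low[7]=7,low[8]=1); scc=(scc[0]=1,scc[1]=?,scc[2]=4,scc[3]=0,scc[4]=?,scc[5]=2,scc[6]=0,scc[7]=3,scc[8]=0)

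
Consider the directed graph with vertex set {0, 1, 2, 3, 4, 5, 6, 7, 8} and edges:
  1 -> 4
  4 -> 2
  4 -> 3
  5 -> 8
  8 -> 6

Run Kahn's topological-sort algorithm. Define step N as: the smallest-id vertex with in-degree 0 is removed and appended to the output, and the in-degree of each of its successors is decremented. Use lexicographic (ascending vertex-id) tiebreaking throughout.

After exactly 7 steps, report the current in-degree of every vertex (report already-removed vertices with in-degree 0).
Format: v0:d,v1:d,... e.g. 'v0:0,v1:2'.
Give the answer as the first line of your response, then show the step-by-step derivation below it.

v0:0,v1:0,v2:0,v3:0,v4:0,v5:0,v6:1,v7:0,v8:0

step 1: output 0; order=[0]; indeg=(0,0,1,1,1,0,1,0,1)
step 2: output 1; order=[0,1]; indeg=(0,0,1,1,0,0,1,0,1)
step 3: output 4; order=[0,1,4]; indeg=(0,0,0,0,0,0,1,0,1)
step 4: output 2; order=[0,1,4,2]; indeg=(0,0,0,0,0,0,1,0,1)
step 5: output 3; order=[0,1,4,2,3]; indeg=(0,0,0,0,0,0,1,0,1)
step 6: output 5; order=[0,1,4,2,3,5]; indeg=(0,0,0,0,0,0,1,0,0)
step 7: output 7; order=[0,1,4,2,3,5,7]; indeg=(0,0,0,0,0,0,1,0,0)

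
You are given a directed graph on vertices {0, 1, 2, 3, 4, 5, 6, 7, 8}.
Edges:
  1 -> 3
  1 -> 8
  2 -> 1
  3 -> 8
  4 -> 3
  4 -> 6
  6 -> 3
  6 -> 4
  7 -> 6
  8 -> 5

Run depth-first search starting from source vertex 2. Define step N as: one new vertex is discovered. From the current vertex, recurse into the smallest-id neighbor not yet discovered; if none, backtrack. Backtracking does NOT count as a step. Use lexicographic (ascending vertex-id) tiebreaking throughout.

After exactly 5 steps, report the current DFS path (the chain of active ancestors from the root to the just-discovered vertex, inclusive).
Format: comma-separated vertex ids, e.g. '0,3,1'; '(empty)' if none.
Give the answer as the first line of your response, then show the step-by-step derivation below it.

2,1,3,8,5

step 1: discover 2; path=2; order=2
step 2: discover 1; path=2>1; order=2,1
step 3: discover 3; path=2>1>3; order=2,1,3
step 4: discover 8; path=2>1>3>8; order=2,1,3,8
step 5: discover 5; path=2>1>3>8>5; order=2,1,3,8,5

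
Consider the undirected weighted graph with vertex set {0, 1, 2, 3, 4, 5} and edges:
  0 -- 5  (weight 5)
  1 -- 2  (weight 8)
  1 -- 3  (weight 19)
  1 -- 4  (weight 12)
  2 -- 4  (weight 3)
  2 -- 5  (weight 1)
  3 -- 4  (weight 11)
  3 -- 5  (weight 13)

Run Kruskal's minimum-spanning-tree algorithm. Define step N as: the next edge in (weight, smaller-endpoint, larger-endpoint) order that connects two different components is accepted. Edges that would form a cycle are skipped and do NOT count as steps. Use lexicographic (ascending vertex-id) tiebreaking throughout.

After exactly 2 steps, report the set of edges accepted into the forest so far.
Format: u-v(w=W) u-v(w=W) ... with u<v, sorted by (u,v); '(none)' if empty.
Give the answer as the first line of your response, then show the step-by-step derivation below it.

2-4(w=3) 2-5(w=1)

step 1: add edge 2-5 (w=1); MST = {2-5(w=1)}
step 2: add edge 2-4 (w=3); MST = {2-4(w=3) 2-5(w=1)}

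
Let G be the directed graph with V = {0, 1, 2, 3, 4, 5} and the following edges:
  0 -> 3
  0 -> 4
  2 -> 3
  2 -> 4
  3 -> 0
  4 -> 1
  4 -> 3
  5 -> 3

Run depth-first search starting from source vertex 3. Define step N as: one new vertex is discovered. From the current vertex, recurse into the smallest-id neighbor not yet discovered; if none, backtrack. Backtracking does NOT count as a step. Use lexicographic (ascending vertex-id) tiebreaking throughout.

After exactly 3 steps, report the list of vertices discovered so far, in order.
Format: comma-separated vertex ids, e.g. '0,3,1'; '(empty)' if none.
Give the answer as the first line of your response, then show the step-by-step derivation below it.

3,0,4

step 1: discover 3; path=3; order=3
step 2: discover 0; path=3>0; order=3,0
step 3: discover 4; path=3>0>4; order=3,0,4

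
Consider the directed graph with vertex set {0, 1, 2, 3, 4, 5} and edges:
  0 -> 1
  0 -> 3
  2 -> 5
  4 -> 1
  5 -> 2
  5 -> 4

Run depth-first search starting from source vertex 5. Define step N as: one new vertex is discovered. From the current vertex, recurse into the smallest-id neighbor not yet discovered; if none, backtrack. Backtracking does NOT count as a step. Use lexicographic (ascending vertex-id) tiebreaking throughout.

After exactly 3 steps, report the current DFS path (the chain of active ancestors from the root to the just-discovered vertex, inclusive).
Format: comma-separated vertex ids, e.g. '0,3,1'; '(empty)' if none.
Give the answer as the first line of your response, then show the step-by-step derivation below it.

5,4

step 1: discover 5; path=5; order=5
step 2: discover 2; path=5>2; order=5,2
step 3: discover 4; path=5>4; order=5,2,4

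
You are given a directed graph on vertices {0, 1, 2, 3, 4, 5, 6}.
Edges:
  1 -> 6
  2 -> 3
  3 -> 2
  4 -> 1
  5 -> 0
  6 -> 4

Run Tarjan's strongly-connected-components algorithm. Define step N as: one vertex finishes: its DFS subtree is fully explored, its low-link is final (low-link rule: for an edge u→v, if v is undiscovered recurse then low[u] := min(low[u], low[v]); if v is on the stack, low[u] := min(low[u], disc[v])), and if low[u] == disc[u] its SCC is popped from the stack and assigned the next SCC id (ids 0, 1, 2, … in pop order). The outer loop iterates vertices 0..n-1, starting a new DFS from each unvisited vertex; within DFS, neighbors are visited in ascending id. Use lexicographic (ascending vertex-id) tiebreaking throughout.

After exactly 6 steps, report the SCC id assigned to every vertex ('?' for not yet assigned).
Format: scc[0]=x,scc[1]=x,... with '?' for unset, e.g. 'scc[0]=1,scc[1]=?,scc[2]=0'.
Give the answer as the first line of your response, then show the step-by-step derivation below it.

scc[0]=0,scc[1]=1,scc[2]=2,scc[3]=2,scc[4]=1,scc[5]=?,scc[6]=1

step 1: low=(low[0]=0,low[1]=?,low[2]=?,low[3]=?,low[4]=?,low[5]=?,low[6]=?); scc=(scc[0]=0,scc[1]=?,scc[2]=?,scc[3]=?,scc[4]=?,scc[5]=?,scc[6]=?)
step 2: low=(low[0]=0,low[1]=1,low[2]=?,low[3]=?,low[4]=1,low[5]=?,low[6]=2); scc=(scc[0]=0,scc[1]=?,scc[2]=?,scc[3]=?,scc[4]=?,scc[5]=?,scc[6]=?)
step 3: low=(low[0]=0,low[1]=1,low[2]=?,low[3]=?,low[4]=1,low[5]=?,low[6]=1); scc=(scc[0]=0,scc[1]=?,scc[2]=?,scc[3]=?,scc[4]=?,scc[5]=?,scc[6]=?)
step 4: low=(low[0]=0,low[1]=1,low[2]=?,low[3]=?,low[4]=1,low[5]=?,low[6]=1); scc=(scc[0]=0,scc[1]=1,scc[2]=?,scc[3]=?,scc[4]=1,scc[5]=?,scc[6]=1)
step 5: low=(low[0]=0,low[1]=1,low[2]=4,low[3]=4,low[4]=1,low[5]=?,low[6]=1); scc=(scc[0]=0,scc[1]=1,scc[2]=?,scc[3]=?,scc[4]=1,scc[5]=?,scc[6]=1)
step 6: low=(low[0]=0,low[1]=1,low[2]=4,low[3]=4,low[4]=1,low[5]=?,low[6]=1); scc=(scc[0]=0,scc[1]=1,scc[2]=2,scc[3]=2,scc[4]=1,scc[5]=?,scc[6]=1)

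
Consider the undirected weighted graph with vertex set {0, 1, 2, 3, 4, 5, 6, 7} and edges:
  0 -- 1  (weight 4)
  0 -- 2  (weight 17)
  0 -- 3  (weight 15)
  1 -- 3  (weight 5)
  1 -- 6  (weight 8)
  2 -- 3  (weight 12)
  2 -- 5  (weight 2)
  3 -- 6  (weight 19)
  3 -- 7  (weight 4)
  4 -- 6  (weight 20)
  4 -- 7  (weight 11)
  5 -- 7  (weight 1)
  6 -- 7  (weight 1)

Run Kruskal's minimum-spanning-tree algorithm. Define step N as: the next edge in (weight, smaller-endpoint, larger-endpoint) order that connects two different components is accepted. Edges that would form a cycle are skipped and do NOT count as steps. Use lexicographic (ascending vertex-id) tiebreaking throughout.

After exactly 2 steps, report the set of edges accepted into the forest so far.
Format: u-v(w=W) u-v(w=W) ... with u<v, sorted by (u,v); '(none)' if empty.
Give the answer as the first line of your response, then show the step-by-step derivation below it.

5-7(w=1) 6-7(w=1)

step 1: add edge 5-7 (w=1); MST = {5-7(w=1)}
step 2: add edge 6-7 (w=1); MST = {5-7(w=1) 6-7(w=1)}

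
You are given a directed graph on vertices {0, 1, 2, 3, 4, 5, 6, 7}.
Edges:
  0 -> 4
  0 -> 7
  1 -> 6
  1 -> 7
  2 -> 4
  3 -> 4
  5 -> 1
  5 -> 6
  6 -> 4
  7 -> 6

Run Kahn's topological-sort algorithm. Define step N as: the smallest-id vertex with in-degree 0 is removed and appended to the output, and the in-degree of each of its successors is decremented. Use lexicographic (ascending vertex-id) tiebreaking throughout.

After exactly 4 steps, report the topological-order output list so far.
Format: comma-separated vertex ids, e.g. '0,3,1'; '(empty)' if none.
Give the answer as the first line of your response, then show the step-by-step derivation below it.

0,2,3,5

step 1: output 0; order=[0]; indeg=(0,1,0,0,3,0,3,1)
step 2: output 2; order=[0,2]; indeg=(0,1,0,0,2,0,3,1)
step 3: output 3; order=[0,2,3]; indeg=(0,1,0,0,1,0,3,1)
step 4: output 5; order=[0,2,3,5]; indeg=(0,0,0,0,1,0,2,1)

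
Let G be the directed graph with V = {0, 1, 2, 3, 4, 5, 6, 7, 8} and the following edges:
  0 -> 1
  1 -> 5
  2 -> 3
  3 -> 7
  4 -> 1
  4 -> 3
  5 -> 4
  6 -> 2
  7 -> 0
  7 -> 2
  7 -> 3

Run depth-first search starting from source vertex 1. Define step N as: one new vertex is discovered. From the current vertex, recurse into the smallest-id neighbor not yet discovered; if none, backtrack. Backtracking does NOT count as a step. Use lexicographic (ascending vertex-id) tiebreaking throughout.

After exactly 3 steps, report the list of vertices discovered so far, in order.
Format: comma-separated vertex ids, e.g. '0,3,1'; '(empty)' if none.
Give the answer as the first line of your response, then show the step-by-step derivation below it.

1,5,4

step 1: discover 1; path=1; order=1
step 2: discover 5; path=1>5; order=1,5
step 3: discover 4; path=1>5>4; order=1,5,4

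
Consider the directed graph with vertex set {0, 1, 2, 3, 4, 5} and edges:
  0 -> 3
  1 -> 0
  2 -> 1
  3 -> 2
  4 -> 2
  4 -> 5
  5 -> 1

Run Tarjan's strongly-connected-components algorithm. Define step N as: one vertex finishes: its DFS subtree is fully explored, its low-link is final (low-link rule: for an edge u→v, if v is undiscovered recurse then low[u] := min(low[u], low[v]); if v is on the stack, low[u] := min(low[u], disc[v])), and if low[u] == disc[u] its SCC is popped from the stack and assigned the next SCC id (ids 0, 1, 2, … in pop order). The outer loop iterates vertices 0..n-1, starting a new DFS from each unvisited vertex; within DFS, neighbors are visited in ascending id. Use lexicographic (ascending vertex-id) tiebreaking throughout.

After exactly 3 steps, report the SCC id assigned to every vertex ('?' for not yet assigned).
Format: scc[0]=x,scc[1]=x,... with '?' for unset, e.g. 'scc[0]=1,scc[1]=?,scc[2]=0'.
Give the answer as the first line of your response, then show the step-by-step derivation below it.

scc[0]=?,scc[1]=?,scc[2]=?,scc[3]=?,scc[4]=?,scc[5]=?

step 1: low=(low[0]=0,low[1]=0,low[2]=2,low[3]=1,low[4]=?,low[5]=?); scc=(scc[0]=?,scc[1]=?,scc[2]=?,scc[3]=?,scc[4]=?,scc[5]=?)
step 2: low=(low[0]=0,low[1]=0,low[2]=0,low[3]=1,low[4]=?,low[5]=?); scc=(scc[0]=?,scc[1]=?,scc[2]=?,scc[3]=?,scc[4]=?,scc[5]=?)
step 3: low=(low[0]=0,low[1]=0,low[2]=0,low[3]=0,low[4]=?,low[5]=?); scc=(scc[0]=?,scc[1]=?,scc[2]=?,scc[3]=?,scc[4]=?,scc[5]=?)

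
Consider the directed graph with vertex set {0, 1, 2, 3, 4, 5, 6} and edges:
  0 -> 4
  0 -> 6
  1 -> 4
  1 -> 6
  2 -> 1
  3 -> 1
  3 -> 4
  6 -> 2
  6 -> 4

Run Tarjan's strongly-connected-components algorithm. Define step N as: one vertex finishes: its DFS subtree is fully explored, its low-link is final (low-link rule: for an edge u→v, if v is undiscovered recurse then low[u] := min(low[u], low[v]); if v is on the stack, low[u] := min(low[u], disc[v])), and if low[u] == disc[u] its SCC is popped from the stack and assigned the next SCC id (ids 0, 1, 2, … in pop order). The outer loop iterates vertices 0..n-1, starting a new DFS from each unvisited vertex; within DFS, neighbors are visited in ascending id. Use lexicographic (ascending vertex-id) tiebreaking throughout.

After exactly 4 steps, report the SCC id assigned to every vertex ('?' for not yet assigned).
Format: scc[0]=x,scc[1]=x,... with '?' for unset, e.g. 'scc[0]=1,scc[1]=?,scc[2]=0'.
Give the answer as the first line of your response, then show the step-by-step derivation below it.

scc[0]=?,scc[1]=1,scc[2]=1,scc[3]=?,scc[4]=0,scc[5]=?,scc[6]=1

step 1: low=(low[0]=0,low[1]=?,low[2]=?,low[3]=?,low[4]=1,low[5]=?,low[6]=?); scc=(scc[0]=?,scc[1]=?,scc[2]=?,scc[3]=?,scc[4]=0,scc[5]=?,scc[6]=?)
step 2: low=(low[0]=0,low[1]=2,low[2]=3,low[3]=?,low[4]=1,low[5]=?,low[6]=2); scc=(scc[0]=?,scc[1]=?,scc[2]=?,scc[3]=?,scc[4]=0,scc[5]=?,scc[6]=?)
step 3: low=(low[0]=0,low[1]=2,low[2]=2,low[3]=?,low[4]=1,low[5]=?,low[6]=2); scc=(scc[0]=?,scc[1]=?,scc[2]=?,scc[3]=?,scc[4]=0,scc[5]=?,scc[6]=?)
step 4: low=(low[0]=0,low[1]=2,low[2]=2,low[3]=?,low[4]=1,low[5]=?,low[6]=2); scc=(scc[0]=?,scc[1]=1,scc[2]=1,scc[3]=?,scc[4]=0,scc[5]=?,scc[6]=1)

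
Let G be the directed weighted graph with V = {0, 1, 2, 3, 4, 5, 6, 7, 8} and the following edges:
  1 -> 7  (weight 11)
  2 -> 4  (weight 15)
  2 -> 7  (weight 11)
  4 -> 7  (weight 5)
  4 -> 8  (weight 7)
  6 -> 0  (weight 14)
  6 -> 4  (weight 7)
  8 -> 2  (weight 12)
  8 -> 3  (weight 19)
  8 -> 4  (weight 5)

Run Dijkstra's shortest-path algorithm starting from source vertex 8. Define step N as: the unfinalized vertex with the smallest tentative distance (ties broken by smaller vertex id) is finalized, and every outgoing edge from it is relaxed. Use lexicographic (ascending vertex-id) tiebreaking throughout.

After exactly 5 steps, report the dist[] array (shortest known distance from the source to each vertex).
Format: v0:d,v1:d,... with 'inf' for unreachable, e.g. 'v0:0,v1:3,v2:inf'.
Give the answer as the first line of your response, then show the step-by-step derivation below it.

v0:inf,v1:inf,v2:12,v3:19,v4:5,v5:inf,v6:inf,v7:10,v8:0

step 1: dist = v0:inf,v1:inf,v2:12,v3:19,v4:5,v5:inf,v6:inf,v7:inf,v8:0
step 2: dist = v0:inf,v1:inf,v2:12,v3:19,v4:5,v5:inf,v6:inf,v7:10,v8:0
step 3: dist = v0:inf,v1:inf,v2:12,v3:19,v4:5,v5:inf,v6:inf,v7:10,v8:0
step 4: dist = v0:inf,v1:inf,v2:12,v3:19,v4:5,v5:inf,v6:inf,v7:10,v8:0
step 5: dist = v0:inf,v1:inf,v2:12,v3:19,v4:5,v5:inf,v6:inf,v7:10,v8:0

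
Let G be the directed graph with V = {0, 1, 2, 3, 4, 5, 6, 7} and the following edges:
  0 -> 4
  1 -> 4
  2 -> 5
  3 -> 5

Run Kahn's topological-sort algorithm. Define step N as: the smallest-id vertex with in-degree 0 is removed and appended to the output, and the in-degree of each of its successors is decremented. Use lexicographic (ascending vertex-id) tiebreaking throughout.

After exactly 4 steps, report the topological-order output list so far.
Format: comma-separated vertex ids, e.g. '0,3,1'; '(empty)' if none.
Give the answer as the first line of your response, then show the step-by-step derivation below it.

0,1,2,3

step 1: output 0; order=[0]; indeg=(0,0,0,0,1,2,0,0)
step 2: output 1; order=[0,1]; indeg=(0,0,0,0,0,2,0,0)
step 3: output 2; order=[0,1,2]; indeg=(0,0,0,0,0,1,0,0)
step 4: output 3; order=[0,1,2,3]; indeg=(0,0,0,0,0,0,0,0)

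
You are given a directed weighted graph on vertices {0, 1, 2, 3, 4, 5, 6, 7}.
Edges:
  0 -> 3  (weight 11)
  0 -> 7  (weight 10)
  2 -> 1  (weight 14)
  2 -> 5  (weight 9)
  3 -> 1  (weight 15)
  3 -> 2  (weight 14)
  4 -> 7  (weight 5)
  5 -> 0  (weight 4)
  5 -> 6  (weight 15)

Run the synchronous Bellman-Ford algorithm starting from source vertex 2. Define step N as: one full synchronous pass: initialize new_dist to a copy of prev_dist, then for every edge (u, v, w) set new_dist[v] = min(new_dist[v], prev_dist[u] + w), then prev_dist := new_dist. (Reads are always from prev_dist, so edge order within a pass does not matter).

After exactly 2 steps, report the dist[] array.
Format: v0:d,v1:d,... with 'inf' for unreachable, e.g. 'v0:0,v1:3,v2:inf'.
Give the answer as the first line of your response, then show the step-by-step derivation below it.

v0:13,v1:14,v2:0,v3:inf,v4:inf,v5:9,v6:24,v7:inf

step 1: dist = v0:inf,v1:14,v2:0,v3:inf,v4:inf,v5:9,v6:inf,v7:inf
step 2: dist = v0:13,v1:14,v2:0,v3:inf,v4:inf,v5:9,v6:24,v7:inf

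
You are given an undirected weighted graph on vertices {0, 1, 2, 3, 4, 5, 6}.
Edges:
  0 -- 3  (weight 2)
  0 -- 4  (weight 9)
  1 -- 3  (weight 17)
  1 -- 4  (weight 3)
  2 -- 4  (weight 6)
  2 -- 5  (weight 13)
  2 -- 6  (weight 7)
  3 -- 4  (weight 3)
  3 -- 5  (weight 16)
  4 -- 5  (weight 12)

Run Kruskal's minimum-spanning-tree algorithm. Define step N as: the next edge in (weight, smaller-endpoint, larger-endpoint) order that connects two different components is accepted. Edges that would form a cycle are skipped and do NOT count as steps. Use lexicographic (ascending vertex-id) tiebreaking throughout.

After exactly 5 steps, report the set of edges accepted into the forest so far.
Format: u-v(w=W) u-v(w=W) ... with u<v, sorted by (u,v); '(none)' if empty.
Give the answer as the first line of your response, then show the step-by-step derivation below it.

0-3(w=2) 1-4(w=3) 2-4(w=6) 2-6(w=7) 3-4(w=3)

step 1: add edge 0-3 (w=2); MST = {0-3(w=2)}
step 2: add edge 1-4 (w=3); MST = {0-3(w=2) 1-4(w=3)}
step 3: add edge 3-4 (w=3); MST = {0-3(w=2) 1-4(w=3) 3-4(w=3)}
step 4: add edge 2-4 (w=6); MST = {0-3(w=2) 1-4(w=3) 2-4(w=6) 3-4(w=3)}
step 5: add edge 2-6 (w=7); MST = {0-3(w=2) 1-4(w=3) 2-4(w=6) 2-6(w=7) 3-4(w=3)}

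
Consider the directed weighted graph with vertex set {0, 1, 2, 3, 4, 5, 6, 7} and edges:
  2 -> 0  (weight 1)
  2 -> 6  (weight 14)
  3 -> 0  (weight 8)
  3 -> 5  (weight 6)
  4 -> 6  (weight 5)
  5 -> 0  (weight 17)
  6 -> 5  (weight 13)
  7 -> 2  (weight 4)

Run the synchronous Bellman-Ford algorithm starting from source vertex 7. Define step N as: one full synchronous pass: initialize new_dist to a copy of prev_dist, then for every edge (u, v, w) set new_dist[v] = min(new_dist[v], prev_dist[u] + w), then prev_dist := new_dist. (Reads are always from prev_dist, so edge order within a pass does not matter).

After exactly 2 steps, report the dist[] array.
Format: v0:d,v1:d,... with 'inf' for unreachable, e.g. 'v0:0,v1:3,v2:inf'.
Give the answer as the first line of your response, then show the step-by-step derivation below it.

v0:5,v1:inf,v2:4,v3:inf,v4:inf,v5:inf,v6:18,v7:0

step 1: dist = v0:inf,v1:inf,v2:4,v3:inf,v4:inf,v5:inf,v6:inf,v7:0
step 2: dist = v0:5,v1:inf,v2:4,v3:inf,v4:inf,v5:inf,v6:18,v7:0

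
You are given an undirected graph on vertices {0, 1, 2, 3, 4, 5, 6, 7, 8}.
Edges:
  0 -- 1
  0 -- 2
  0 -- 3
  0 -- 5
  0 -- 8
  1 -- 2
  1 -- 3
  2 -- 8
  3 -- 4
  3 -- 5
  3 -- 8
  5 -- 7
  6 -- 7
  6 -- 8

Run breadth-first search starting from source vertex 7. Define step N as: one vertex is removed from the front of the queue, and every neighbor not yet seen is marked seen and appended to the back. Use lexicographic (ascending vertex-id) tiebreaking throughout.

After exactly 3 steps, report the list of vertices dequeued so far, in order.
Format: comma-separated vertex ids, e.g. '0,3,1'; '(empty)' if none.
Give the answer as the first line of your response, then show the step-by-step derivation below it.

7,5,6

step 1: dequeue 7; queue=[5,6]; order=7
step 2: dequeue 5; queue=[6,0,3]; order=7,5
step 3: dequeue 6; queue=[0,3,8]; order=7,5,6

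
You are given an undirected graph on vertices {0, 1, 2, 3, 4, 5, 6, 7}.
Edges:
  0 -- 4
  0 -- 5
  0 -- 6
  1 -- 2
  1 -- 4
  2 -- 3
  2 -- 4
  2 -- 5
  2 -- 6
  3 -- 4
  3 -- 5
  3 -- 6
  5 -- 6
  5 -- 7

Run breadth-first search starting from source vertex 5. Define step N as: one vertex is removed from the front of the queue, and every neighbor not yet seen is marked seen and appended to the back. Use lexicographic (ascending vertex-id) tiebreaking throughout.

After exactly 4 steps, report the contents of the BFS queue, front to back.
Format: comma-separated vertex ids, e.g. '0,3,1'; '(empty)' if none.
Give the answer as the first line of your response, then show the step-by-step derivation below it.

6,7,4,1

step 1: dequeue 5; queue=[0,2,3,6,7]; order=5
step 2: dequeue 0; queue=[2,3,6,7,4]; order=5,0
step 3: dequeue 2; queue=[3,6,7,4,1]; order=5,0,2
step 4: dequeue 3; queue=[6,7,4,1]; order=5,0,2,3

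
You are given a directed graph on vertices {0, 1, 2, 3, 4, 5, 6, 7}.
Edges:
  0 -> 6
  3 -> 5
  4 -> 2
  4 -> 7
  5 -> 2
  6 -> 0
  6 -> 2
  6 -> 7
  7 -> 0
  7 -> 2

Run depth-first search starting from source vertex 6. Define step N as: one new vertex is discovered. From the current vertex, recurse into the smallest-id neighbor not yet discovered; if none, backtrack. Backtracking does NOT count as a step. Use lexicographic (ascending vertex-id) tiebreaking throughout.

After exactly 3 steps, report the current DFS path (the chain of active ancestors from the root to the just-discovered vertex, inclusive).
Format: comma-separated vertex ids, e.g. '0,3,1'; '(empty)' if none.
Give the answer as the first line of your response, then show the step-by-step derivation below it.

6,2

step 1: discover 6; path=6; order=6
step 2: discover 0; path=6>0; order=6,0
step 3: discover 2; path=6>2; order=6,0,2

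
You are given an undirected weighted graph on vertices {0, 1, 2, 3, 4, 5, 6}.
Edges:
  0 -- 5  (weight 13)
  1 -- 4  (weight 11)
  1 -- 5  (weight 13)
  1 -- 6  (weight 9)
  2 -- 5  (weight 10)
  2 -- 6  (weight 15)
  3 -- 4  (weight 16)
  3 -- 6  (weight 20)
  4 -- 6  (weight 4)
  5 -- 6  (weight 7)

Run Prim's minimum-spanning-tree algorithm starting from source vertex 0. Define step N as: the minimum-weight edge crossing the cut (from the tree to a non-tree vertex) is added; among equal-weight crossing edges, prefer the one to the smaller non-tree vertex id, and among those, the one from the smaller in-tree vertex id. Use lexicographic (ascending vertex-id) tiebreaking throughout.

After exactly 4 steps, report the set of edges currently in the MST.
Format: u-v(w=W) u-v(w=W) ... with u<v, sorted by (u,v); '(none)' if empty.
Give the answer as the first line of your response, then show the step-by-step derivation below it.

0-5(w=13) 1-6(w=9) 4-6(w=4) 5-6(w=7)

step 1: add edge 0-5 (w=13); MST = {0-5(w=13)}
step 2: add edge 5-6 (w=7); MST = {0-5(w=13) 5-6(w=7)}
step 3: add edge 4-6 (w=4); MST = {0-5(w=13) 4-6(w=4) 5-6(w=7)}
step 4: add edge 1-6 (w=9); MST = {0-5(w=13) 1-6(w=9) 4-6(w=4) 5-6(w=7)}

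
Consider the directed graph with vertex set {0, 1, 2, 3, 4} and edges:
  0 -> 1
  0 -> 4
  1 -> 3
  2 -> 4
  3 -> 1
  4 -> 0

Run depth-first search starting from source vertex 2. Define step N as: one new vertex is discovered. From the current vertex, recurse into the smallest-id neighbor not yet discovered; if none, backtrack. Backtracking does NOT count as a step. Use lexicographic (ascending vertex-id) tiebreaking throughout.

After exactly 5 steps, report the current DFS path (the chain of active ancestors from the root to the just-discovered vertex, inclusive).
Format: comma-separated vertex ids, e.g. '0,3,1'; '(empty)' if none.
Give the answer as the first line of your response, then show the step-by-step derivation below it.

2,4,0,1,3

step 1: discover 2; path=2; order=2
step 2: discover 4; path=2>4; order=2,4
step 3: discover 0; path=2>4>0; order=2,4,0
step 4: discover 1; path=2>4>0>1; order=2,4,0,1
step 5: discover 3; path=2>4>0>1>3; order=2,4,0,1,3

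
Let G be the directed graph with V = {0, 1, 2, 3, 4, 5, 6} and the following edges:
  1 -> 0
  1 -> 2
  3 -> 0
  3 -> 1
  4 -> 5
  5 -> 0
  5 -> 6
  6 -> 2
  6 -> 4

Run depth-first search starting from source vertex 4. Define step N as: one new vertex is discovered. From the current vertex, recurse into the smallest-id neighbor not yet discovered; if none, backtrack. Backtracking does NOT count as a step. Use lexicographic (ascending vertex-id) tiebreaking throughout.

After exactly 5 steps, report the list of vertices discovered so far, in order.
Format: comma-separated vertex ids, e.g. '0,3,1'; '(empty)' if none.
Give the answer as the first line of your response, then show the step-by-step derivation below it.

4,5,0,6,2

step 1: discover 4; path=4; order=4
step 2: discover 5; path=4>5; order=4,5
step 3: discover 0; path=4>5>0; order=4,5,0
step 4: discover 6; path=4>5>6; order=4,5,0,6
step 5: discover 2; path=4>5>6>2; order=4,5,0,6,2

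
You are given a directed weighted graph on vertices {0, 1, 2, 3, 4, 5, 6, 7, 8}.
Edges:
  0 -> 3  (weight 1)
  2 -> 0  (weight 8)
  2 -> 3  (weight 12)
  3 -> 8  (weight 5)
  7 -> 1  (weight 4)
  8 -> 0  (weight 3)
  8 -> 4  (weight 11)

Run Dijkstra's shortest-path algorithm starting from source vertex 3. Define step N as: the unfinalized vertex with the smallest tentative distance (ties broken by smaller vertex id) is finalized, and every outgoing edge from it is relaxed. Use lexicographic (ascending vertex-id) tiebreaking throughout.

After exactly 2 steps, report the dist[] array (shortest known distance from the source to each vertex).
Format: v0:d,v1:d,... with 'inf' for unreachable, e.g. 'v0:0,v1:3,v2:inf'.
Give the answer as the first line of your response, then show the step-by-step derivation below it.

v0:8,v1:inf,v2:inf,v3:0,v4:16,v5:inf,v6:inf,v7:inf,v8:5

step 1: dist = v0:inf,v1:inf,v2:inf,v3:0,v4:inf,v5:inf,v6:inf,v7:inf,v8:5
step 2: dist = v0:8,v1:inf,v2:inf,v3:0,v4:16,v5:inf,v6:inf,v7:inf,v8:5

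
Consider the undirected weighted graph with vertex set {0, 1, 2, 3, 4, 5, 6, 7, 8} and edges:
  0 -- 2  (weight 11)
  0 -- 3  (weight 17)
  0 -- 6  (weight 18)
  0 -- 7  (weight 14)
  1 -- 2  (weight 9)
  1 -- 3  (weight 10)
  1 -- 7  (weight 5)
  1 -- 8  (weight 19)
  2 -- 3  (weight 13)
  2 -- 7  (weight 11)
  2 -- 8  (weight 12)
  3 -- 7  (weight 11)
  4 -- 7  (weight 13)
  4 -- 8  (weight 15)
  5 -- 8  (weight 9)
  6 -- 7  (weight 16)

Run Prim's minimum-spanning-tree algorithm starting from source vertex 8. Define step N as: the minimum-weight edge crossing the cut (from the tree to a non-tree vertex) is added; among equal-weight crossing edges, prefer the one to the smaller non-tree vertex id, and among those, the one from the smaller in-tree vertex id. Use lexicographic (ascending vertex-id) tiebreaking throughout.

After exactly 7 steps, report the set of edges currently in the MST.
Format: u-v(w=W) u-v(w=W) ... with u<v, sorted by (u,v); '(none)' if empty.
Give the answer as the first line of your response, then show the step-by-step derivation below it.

0-2(w=11) 1-2(w=9) 1-3(w=10) 1-7(w=5) 2-8(w=12) 4-7(w=13) 5-8(w=9)

step 1: add edge 5-8 (w=9); MST = {5-8(w=9)}
step 2: add edge 2-8 (w=12); MST = {2-8(w=12) 5-8(w=9)}
step 3: add edge 1-2 (w=9); MST = {1-2(w=9) 2-8(w=12) 5-8(w=9)}
step 4: add edge 1-7 (w=5); MST = {1-2(w=9) 1-7(w=5) 2-8(w=12) 5-8(w=9)}
step 5: add edge 1-3 (w=10); MST = {1-2(w=9) 1-3(w=10) 1-7(w=5) 2-8(w=12) 5-8(w=9)}
step 6: add edge 0-2 (w=11); MST = {0-2(w=11) 1-2(w=9) 1-3(w=10) 1-7(w=5) 2-8(w=12) 5-8(w=9)}
step 7: add edge 4-7 (w=13); MST = {0-2(w=11) 1-2(w=9) 1-3(w=10) 1-7(w=5) 2-8(w=12) 4-7(w=13) 5-8(w=9)}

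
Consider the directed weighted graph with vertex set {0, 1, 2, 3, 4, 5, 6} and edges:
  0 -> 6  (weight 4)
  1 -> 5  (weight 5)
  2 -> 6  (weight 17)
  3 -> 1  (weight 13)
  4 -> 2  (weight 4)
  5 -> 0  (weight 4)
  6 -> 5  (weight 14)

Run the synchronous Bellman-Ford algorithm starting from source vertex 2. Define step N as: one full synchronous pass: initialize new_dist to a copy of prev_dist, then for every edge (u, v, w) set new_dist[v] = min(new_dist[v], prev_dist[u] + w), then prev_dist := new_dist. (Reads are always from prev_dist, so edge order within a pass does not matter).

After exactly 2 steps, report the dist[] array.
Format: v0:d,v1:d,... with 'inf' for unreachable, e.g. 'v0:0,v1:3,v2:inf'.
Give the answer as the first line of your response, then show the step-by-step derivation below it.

v0:inf,v1:inf,v2:0,v3:inf,v4:inf,v5:31,v6:17

step 1: dist = v0:inf,v1:inf,v2:0,v3:inf,v4:inf,v5:inf,v6:17
step 2: dist = v0:inf,v1:inf,v2:0,v3:inf,v4:inf,v5:31,v6:17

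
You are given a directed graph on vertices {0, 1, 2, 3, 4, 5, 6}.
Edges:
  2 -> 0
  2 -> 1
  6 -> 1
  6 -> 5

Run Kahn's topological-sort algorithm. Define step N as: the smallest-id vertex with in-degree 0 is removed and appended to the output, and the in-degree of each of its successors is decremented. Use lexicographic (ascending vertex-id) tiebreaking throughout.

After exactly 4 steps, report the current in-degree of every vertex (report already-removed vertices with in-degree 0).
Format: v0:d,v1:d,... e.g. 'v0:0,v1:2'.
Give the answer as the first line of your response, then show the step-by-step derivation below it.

v0:0,v1:1,v2:0,v3:0,v4:0,v5:1,v6:0

step 1: output 2; order=[2]; indeg=(0,1,0,0,0,1,0)
step 2: output 0; order=[2,0]; indeg=(0,1,0,0,0,1,0)
step 3: output 3; order=[2,0,3]; indeg=(0,1,0,0,0,1,0)
step 4: output 4; order=[2,0,3,4]; indeg=(0,1,0,0,0,1,0)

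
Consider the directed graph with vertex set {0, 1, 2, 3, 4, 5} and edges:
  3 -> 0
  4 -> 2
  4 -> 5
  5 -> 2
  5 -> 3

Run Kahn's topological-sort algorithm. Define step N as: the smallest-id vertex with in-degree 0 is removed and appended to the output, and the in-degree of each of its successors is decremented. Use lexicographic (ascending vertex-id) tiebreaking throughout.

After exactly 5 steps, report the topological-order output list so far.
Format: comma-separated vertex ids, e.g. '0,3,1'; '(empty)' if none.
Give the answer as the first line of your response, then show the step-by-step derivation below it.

1,4,5,2,3

step 1: output 1; order=[1]; indeg=(1,0,2,1,0,1)
step 2: output 4; order=[1,4]; indeg=(1,0,1,1,0,0)
step 3: output 5; order=[1,4,5]; indeg=(1,0,0,0,0,0)
step 4: output 2; order=[1,4,5,2]; indeg=(1,0,0,0,0,0)
step 5: output 3; order=[1,4,5,2,3]; indeg=(0,0,0,0,0,0)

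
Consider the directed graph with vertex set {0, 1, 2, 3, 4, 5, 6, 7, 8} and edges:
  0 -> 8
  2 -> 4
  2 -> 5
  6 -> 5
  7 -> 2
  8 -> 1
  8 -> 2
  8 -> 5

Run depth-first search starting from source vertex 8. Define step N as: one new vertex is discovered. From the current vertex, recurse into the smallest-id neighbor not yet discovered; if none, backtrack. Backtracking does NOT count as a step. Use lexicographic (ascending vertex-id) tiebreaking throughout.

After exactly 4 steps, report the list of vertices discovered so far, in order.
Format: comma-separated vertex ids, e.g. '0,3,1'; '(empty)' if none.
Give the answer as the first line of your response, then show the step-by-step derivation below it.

8,1,2,4

step 1: discover 8; path=8; order=8
step 2: discover 1; path=8>1; order=8,1
step 3: discover 2; path=8>2; order=8,1,2
step 4: discover 4; path=8>2>4; order=8,1,2,4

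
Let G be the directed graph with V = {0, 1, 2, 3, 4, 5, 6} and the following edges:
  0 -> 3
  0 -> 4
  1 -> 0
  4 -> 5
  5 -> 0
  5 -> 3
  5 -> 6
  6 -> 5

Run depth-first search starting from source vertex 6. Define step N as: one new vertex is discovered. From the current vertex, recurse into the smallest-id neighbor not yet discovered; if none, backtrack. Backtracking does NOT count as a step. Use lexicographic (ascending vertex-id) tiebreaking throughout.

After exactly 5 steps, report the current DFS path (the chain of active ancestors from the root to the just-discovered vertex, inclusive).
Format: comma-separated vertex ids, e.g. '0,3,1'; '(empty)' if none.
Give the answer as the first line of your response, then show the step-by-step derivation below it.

6,5,0,4

step 1: discover 6; path=6; order=6
step 2: discover 5; path=6>5; order=6,5
step 3: discover 0; path=6>5>0; order=6,5,0
step 4: discover 3; path=6>5>0>3; order=6,5,0,3
step 5: discover 4; path=6>5>0>4; order=6,5,0,3,4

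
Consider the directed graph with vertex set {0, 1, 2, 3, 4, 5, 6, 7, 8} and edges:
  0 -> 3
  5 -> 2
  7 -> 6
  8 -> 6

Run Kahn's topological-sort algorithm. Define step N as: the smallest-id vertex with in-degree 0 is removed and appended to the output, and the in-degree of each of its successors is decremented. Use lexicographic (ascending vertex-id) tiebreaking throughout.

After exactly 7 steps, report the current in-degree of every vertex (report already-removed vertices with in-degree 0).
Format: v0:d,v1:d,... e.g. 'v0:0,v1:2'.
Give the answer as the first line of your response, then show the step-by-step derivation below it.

v0:0,v1:0,v2:0,v3:0,v4:0,v5:0,v6:1,v7:0,v8:0

step 1: output 0; order=[0]; indeg=(0,0,1,0,0,0,2,0,0)
step 2: output 1; order=[0,1]; indeg=(0,0,1,0,0,0,2,0,0)
step 3: output 3; order=[0,1,3]; indeg=(0,0,1,0,0,0,2,0,0)
step 4: output 4; order=[0,1,3,4]; indeg=(0,0,1,0,0,0,2,0,0)
step 5: output 5; order=[0,1,3,4,5]; indeg=(0,0,0,0,0,0,2,0,0)
step 6: output 2; order=[0,1,3,4,5,2]; indeg=(0,0,0,0,0,0,2,0,0)
step 7: output 7; order=[0,1,3,4,5,2,7]; indeg=(0,0,0,0,0,0,1,0,0)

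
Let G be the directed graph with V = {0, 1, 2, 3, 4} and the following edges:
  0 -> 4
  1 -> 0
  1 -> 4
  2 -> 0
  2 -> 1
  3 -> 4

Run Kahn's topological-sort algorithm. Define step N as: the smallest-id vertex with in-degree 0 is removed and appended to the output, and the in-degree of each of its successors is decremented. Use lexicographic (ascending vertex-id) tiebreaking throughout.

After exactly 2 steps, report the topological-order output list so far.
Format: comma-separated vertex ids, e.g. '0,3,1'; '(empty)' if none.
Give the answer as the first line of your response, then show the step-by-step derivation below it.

2,1

step 1: output 2; order=[2]; indeg=(1,0,0,0,3)
step 2: output 1; order=[2,1]; indeg=(0,0,0,0,2)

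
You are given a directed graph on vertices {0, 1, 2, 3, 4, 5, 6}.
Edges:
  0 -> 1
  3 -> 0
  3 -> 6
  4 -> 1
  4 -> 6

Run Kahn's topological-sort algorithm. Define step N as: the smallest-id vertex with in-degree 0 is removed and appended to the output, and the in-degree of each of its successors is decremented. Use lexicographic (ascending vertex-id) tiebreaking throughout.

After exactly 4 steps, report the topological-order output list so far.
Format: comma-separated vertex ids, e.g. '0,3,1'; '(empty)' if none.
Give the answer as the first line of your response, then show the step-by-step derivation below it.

2,3,0,4

step 1: output 2; order=[2]; indeg=(1,2,0,0,0,0,2)
step 2: output 3; order=[2,3]; indeg=(0,2,0,0,0,0,1)
step 3: output 0; order=[2,3,0]; indeg=(0,1,0,0,0,0,1)
step 4: output 4; order=[2,3,0,4]; indeg=(0,0,0,0,0,0,0)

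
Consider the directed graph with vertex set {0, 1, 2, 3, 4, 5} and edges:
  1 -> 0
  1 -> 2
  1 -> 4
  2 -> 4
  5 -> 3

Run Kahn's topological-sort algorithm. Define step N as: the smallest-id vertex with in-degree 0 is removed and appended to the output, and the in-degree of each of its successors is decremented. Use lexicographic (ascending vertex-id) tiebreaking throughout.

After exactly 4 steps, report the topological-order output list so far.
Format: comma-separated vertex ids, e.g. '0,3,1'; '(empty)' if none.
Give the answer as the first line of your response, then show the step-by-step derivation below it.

1,0,2,4

step 1: output 1; order=[1]; indeg=(0,0,0,1,1,0)
step 2: output 0; order=[1,0]; indeg=(0,0,0,1,1,0)
step 3: output 2; order=[1,0,2]; indeg=(0,0,0,1,0,0)
step 4: output 4; order=[1,0,2,4]; indeg=(0,0,0,1,0,0)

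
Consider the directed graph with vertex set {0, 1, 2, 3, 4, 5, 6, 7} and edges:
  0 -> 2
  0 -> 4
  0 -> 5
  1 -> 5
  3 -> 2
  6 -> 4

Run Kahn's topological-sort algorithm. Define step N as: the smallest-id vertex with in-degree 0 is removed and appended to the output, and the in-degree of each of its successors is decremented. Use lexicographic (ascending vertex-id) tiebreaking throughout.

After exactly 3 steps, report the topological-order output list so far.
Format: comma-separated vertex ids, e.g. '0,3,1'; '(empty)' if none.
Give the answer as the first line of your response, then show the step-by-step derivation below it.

0,1,3

step 1: output 0; order=[0]; indeg=(0,0,1,0,1,1,0,0)
step 2: output 1; order=[0,1]; indeg=(0,0,1,0,1,0,0,0)
step 3: output 3; order=[0,1,3]; indeg=(0,0,0,0,1,0,0,0)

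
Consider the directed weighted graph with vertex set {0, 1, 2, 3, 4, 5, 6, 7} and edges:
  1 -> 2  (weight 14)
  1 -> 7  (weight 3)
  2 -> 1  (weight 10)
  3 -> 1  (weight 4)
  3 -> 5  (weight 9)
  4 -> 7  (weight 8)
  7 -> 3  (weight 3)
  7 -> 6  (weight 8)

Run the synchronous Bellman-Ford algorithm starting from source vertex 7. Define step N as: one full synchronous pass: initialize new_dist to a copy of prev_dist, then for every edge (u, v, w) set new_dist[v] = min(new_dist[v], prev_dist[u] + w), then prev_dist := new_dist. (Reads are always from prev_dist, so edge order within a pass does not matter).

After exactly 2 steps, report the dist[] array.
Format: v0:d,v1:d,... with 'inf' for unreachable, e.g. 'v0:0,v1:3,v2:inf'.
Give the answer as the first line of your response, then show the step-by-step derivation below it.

v0:inf,v1:7,v2:inf,v3:3,v4:inf,v5:12,v6:8,v7:0

step 1: dist = v0:inf,v1:inf,v2:inf,v3:3,v4:inf,v5:inf,v6:8,v7:0
step 2: dist = v0:inf,v1:7,v2:inf,v3:3,v4:inf,v5:12,v6:8,v7:0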